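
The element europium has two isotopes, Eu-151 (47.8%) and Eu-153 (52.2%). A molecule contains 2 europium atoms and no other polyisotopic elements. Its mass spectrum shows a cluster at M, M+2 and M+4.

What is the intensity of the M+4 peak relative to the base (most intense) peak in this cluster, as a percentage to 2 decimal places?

(0.478 + 0.522)^2 gives M 0.2285, M+2 0.4990, M+4 0.2725; the largest is M+2.
P(M+2) = C(2,1) × 0.478^1 × 0.522^1 = 2 × 0.4780 × 0.5220 = 0.499032 (base)
P(M+4) = C(2,2) × 0.478^0 × 0.522^2 = 1 × 1.0000 × 0.272484 = 0.272484
Relative intensity = 0.272484 / 0.499032 × 100 = 54.60

54.60%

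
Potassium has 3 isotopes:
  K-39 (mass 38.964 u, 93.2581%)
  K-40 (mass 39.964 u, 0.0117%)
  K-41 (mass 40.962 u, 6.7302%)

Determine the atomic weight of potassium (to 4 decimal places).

39.0986 u

Ar = Σ fᵢ·mᵢ = 0.932581 × 38.964 + 0.000117 × 39.964 + 0.067302 × 40.962
= 36.33709 + 0.00468 + 2.75682 = 39.09859 u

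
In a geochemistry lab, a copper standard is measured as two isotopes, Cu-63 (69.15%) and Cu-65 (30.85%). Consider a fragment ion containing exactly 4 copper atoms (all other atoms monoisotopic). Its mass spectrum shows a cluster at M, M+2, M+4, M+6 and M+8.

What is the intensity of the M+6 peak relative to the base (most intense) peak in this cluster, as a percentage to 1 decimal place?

Binomial terms of (0.6915 + 0.3085)^4: M 0.2286, M+2 0.4080, M+4 0.2731, M+6 0.0812, M+8 0.0091 → M+2 is the base peak.
P(M+2) = C(4,1) × 0.6915^3 × 0.3085^1 = 4 × 0.33065611 × 0.3085 = 0.408030 (base)
P(M+6) = C(4,3) × 0.6915^1 × 0.3085^3 = 4 × 0.6915 × 0.02936064 = 0.081212
Relative intensity = 0.081212 / 0.408030 × 100 = 19.9

19.9%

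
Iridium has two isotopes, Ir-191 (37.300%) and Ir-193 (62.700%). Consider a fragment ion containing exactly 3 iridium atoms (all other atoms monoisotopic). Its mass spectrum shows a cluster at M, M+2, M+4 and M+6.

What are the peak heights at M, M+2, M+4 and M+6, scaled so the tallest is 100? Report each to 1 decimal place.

The 3 Ir atoms are independent, so intensities follow the terms of (0.37300 + 0.62700)^3.
P(M) = 0.37300^3 = 0.051895
P(M+2) = 3 × 0.37300^2 × 0.62700^1 = 0.261702
P(M+4) = 3 × 0.37300^1 × 0.62700^2 = 0.439911
P(M+6) = 0.62700^3 = 0.246492
The M+4 peak is largest (0.439911); scaling to 100 gives 11.8 : 59.5 : 100.0 : 56.0.

11.8 : 59.5 : 100.0 : 56.0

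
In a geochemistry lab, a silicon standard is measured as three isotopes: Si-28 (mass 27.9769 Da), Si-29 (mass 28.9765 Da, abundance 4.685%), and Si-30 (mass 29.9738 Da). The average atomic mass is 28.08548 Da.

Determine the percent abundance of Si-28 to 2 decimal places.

92.22%

Let x and y be the fractions of Si-28 and Si-30. Then x + y = 1 − 0.04685 = 0.95315 and 27.9769x + 29.9738y = 28.08548 − 0.04685×28.9765 = 26.727930975.
Substituting: 27.9769x + 29.9738(0.95315 − x) = 26.727930975
(27.9769 − 29.9738)x = -1.841596495  ⇒  x = 0.92223, y = 0.03092
Si-28: 92.22%, Si-30: 3.09%.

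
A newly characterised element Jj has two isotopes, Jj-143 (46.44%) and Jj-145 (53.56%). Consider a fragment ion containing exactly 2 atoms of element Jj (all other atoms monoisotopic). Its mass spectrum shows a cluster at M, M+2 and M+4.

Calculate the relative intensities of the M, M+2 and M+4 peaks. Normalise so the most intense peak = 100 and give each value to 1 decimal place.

43.4 : 100.0 : 57.7

Each Jj atom is independently Jj-143 (p = 0.4644) or Jj-145 (q = 0.5356); the cluster is the binomial expansion (p + q)^2.
P(M) = 0.4644^2 = 0.215667
P(M+2) = 2 × 0.4644^1 × 0.5356^1 = 0.497465
P(M+4) = 0.5356^2 = 0.286867
The M+2 peak is largest (0.497465); scaling to 100 gives 43.4 : 100.0 : 57.7.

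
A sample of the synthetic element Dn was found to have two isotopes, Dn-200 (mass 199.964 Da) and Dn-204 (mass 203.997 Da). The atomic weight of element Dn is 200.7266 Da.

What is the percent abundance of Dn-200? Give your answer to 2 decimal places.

81.09%

Writing the weighted mean with unknown fraction x of Dn-200:
199.964·x + 203.997·(1 − x) = 200.7266
(199.964 − 203.997)·x = 200.7266 − 203.997
x = -3.2704 / -4.033 = 0.81091 → 81.09% Dn-200, 18.91% Dn-204.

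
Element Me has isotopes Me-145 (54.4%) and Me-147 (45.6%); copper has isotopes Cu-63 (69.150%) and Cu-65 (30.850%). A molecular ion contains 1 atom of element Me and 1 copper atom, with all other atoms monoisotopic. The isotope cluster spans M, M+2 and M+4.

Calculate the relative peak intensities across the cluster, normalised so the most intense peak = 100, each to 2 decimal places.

Element Me pattern (n=1): 0.5440 : 0.4560
Copper pattern (n=1): 0.6915 : 0.3085
Convolve the two distributions (both contribute in 2-u steps):
  M: 0.5440×0.6915 = 0.376176
  M+2: 0.5440×0.3085 + 0.4560×0.6915 = 0.483148
  M+4: 0.4560×0.3085 = 0.140676
Scale to base peak (0.483148) = 100: 77.86 : 100.00 : 29.12

77.86 : 100.00 : 29.12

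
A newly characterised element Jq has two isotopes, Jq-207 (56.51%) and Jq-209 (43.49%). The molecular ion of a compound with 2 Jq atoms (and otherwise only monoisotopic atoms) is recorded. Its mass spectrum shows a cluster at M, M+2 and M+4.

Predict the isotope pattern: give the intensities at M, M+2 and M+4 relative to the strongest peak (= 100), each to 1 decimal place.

65.0 : 100.0 : 38.5

The 2 Jq atoms are independent, so intensities follow the terms of (0.5651 + 0.4349)^2.
P(M) = 0.5651^2 = 0.319338
P(M+2) = 2 × 0.5651^1 × 0.4349^1 = 0.491524
P(M+4) = 0.4349^2 = 0.189138
The M+2 peak is largest (0.491524); scaling to 100 gives 65.0 : 100.0 : 38.5.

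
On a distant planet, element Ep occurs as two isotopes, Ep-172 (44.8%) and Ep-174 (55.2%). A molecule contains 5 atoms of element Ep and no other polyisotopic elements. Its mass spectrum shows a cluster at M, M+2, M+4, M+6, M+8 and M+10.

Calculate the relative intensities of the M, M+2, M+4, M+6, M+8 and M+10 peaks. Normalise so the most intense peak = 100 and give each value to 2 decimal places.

Expanding (0.448 + 0.552)^5:
P(M) = 0.448^5 = 0.018046
P(M+2) = 5 × 0.448^4 × 0.552^1 = 0.111179
P(M+4) = 10 × 0.448^3 × 0.552^2 = 0.273976
P(M+6) = 10 × 0.448^2 × 0.552^3 = 0.337577
P(M+8) = 5 × 0.448^1 × 0.552^4 = 0.207972
P(M+10) = 0.552^5 = 0.051250
The M+6 peak is largest (0.337577); scaling to 100 gives 5.35 : 32.93 : 81.16 : 100.00 : 61.61 : 15.18.

5.35 : 32.93 : 81.16 : 100.00 : 61.61 : 15.18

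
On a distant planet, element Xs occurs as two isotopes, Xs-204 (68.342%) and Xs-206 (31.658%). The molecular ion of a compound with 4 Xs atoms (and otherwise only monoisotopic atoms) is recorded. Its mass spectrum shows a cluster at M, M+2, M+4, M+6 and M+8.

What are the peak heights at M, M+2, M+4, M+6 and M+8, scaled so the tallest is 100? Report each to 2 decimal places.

53.97 : 100.00 : 69.48 : 21.46 : 2.49

Each Xs atom is independently Xs-204 (p = 0.68342) or Xs-206 (q = 0.31658); the cluster is the binomial expansion (p + q)^4.
P(M) = 0.68342^4 = 0.218148
P(M+2) = 4 × 0.68342^3 × 0.31658^1 = 0.404210
P(M+4) = 6 × 0.68342^2 × 0.31658^2 = 0.280862
P(M+6) = 4 × 0.68342^1 × 0.31658^3 = 0.086736
P(M+8) = 0.31658^4 = 0.010045
The M+2 peak is largest (0.404210); scaling to 100 gives 53.97 : 100.00 : 69.48 : 21.46 : 2.49.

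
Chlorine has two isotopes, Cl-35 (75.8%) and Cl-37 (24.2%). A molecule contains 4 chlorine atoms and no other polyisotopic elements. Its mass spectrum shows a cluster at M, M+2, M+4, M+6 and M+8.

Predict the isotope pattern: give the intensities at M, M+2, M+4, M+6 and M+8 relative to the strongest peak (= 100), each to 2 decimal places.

Expanding (0.758 + 0.242)^4:
P(M) = 0.758^4 = 0.330124
P(M+2) = 4 × 0.758^3 × 0.242^1 = 0.421583
P(M+4) = 6 × 0.758^2 × 0.242^2 = 0.201893
P(M+6) = 4 × 0.758^1 × 0.242^3 = 0.042971
P(M+8) = 0.242^4 = 0.003430
The M+2 peak is largest (0.421583); scaling to 100 gives 78.31 : 100.00 : 47.89 : 10.19 : 0.81.

78.31 : 100.00 : 47.89 : 10.19 : 0.81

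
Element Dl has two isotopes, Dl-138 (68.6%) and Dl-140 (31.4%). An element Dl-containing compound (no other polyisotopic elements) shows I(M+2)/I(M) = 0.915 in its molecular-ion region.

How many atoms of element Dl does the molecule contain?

2

For n independent Dl atoms, I(M+2)/I(M) = n · (abundance Dl-140) / (abundance Dl-138) = n · 0.314/0.686.
n = 0.915 × 0.686/0.314 = 2.00 ≈ 2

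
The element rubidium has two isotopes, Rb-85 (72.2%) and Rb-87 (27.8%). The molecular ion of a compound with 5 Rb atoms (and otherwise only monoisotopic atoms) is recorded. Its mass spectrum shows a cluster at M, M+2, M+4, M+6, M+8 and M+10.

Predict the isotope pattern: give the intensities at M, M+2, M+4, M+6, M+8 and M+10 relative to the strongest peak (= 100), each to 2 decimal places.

Each Rb atom is independently Rb-85 (p = 0.722) or Rb-87 (q = 0.278); the cluster is the binomial expansion (p + q)^5.
P(M) = 0.722^5 = 0.196194
P(M+2) = 5 × 0.722^4 × 0.278^1 = 0.377714
P(M+4) = 10 × 0.722^3 × 0.278^2 = 0.290872
P(M+6) = 10 × 0.722^2 × 0.278^3 = 0.111998
P(M+8) = 5 × 0.722^1 × 0.278^4 = 0.021562
P(M+10) = 0.278^5 = 0.001660
The M+2 peak is largest (0.377714); scaling to 100 gives 51.94 : 100.00 : 77.01 : 29.65 : 5.71 : 0.44.

51.94 : 100.00 : 77.01 : 29.65 : 5.71 : 0.44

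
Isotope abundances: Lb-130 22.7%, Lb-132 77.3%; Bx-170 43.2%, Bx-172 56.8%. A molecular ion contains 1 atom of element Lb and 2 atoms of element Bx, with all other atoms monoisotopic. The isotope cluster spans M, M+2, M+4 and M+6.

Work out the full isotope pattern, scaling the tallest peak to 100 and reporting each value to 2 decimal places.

9.36 : 56.49 : 100.00 : 55.10

Element Lb pattern (n=1): 0.2270 : 0.7730
Element Bx pattern (n=2): 0.186624 : 0.490752 : 0.322624
Convolve the two distributions (both contribute in 2-u steps):
  M: 0.2270×0.186624 = 0.042364
  M+2: 0.2270×0.490752 + 0.7730×0.186624 = 0.255661
  M+4: 0.2270×0.322624 + 0.7730×0.490752 = 0.452587
  M+6: 0.7730×0.322624 = 0.249388
Scale to base peak (0.452587) = 100: 9.36 : 56.49 : 100.00 : 55.10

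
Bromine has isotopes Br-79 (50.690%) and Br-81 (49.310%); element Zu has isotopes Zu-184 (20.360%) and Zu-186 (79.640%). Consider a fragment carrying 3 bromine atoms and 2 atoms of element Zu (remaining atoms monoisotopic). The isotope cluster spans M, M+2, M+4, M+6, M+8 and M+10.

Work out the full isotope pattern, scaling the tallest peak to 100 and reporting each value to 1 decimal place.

Bromine pattern (n=3): 0.13024674 : 0.3801026 : 0.36975457 : 0.11989609
Element Zu pattern (n=2): 0.04145296 : 0.32429408 : 0.63425296
Convolve the two distributions (both contribute in 2-u steps):
  M: 0.13024674×0.04145296 = 0.005399
  M+2: 0.13024674×0.32429408 + 0.3801026×0.04145296 = 0.057995
  M+4: 0.13024674×0.63425296 + 0.3801026×0.32429408 + 0.36975457×0.04145296 = 0.221202
  M+6: 0.3801026×0.63425296 + 0.36975457×0.32429408 + 0.11989609×0.04145296 = 0.365960
  M+8: 0.36975457×0.63425296 + 0.11989609×0.32429408 = 0.273400
  M+10: 0.11989609×0.63425296 = 0.076044
Scale to base peak (0.365960) = 100: 1.5 : 15.8 : 60.4 : 100.0 : 74.7 : 20.8

1.5 : 15.8 : 60.4 : 100.0 : 74.7 : 20.8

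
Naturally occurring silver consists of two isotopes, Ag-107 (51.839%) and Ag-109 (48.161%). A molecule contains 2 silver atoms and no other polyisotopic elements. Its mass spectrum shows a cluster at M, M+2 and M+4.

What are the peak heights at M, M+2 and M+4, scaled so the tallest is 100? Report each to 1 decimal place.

Each Ag atom is independently Ag-107 (p = 0.51839) or Ag-109 (q = 0.48161); the cluster is the binomial expansion (p + q)^2.
P(M) = 0.51839^2 = 0.268728
P(M+2) = 2 × 0.51839^1 × 0.48161^1 = 0.499324
P(M+4) = 0.48161^2 = 0.231948
The M+2 peak is largest (0.499324); scaling to 100 gives 53.8 : 100.0 : 46.5.

53.8 : 100.0 : 46.5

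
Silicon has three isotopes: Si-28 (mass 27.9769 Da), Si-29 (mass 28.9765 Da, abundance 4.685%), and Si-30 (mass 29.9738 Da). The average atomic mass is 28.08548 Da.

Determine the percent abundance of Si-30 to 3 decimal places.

3.092%

Let x and y be the fractions of Si-28 and Si-30. Then x + y = 1 − 0.04685 = 0.95315 and 27.9769x + 29.9738y = 28.08548 − 0.04685×28.9765 = 26.727930975.
Substituting: 27.9769x + 29.9738(0.95315 − x) = 26.727930975
(27.9769 − 29.9738)x = -1.841596495  ⇒  x = 0.92223, y = 0.03092
Si-28: 92.223%, Si-30: 3.092%.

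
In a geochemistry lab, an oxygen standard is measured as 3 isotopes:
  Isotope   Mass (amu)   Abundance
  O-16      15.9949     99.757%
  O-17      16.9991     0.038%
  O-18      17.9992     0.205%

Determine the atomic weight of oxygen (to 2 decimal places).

16.00 amu

The abundance-weighted mean is 0.99757 × 15.9949 + 0.00038 × 16.9991 + 0.00205 × 17.9992
= 15.95603 + 0.00646 + 0.03690 = 15.99939 amu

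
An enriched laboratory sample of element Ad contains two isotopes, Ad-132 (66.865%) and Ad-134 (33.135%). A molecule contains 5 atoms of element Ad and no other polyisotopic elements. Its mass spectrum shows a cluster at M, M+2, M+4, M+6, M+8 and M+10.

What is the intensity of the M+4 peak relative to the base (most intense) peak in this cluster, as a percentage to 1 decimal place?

Term probabilities: M 0.1337, M+2 0.3312, M+4 0.3282, M+6 0.1627, M+8 0.0403, M+10 0.0040. Base peak = M+2.
P(M+2) = C(5,1) × 0.66865^4 × 0.33135^1 = 5 × 0.19989199 × 0.33135 = 0.331171 (base)
P(M+4) = C(5,2) × 0.66865^3 × 0.33135^2 = 10 × 0.29894862 × 0.10979282 = 0.328224
Relative intensity = 0.328224 / 0.331171 × 100 = 99.1

99.1%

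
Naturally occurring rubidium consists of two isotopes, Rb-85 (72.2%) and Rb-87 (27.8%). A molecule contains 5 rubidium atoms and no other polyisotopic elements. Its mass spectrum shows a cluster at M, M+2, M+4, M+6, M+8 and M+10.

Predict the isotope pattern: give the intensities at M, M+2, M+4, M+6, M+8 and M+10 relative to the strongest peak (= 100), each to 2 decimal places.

Each Rb atom is independently Rb-85 (p = 0.722) or Rb-87 (q = 0.278); the cluster is the binomial expansion (p + q)^5.
P(M) = 0.722^5 = 0.196194
P(M+2) = 5 × 0.722^4 × 0.278^1 = 0.377714
P(M+4) = 10 × 0.722^3 × 0.278^2 = 0.290872
P(M+6) = 10 × 0.722^2 × 0.278^3 = 0.111998
P(M+8) = 5 × 0.722^1 × 0.278^4 = 0.021562
P(M+10) = 0.278^5 = 0.001660
The M+2 peak is largest (0.377714); scaling to 100 gives 51.94 : 100.00 : 77.01 : 29.65 : 5.71 : 0.44.

51.94 : 100.00 : 77.01 : 29.65 : 5.71 : 0.44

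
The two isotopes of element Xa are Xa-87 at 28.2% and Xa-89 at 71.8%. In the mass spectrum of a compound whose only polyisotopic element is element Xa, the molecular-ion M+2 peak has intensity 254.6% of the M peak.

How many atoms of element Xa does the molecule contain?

1

The M+2/M ratio from n Xa atoms is n · q/p = n · 0.718/0.282.
n = 2.546 × 0.282/0.718 = 1.00 ≈ 1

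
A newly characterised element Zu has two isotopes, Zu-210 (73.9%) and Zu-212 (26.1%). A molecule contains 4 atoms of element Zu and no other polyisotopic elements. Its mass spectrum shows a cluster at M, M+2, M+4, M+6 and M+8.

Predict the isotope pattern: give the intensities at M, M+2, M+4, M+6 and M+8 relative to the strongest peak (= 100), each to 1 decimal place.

70.8 : 100.0 : 53.0 : 12.5 : 1.1

The 4 Zu atoms are independent, so intensities follow the terms of (0.739 + 0.261)^4.
P(M) = 0.739^4 = 0.298248
P(M+2) = 4 × 0.739^3 × 0.261^1 = 0.421341
P(M+4) = 6 × 0.739^2 × 0.261^2 = 0.223214
P(M+6) = 4 × 0.739^1 × 0.261^3 = 0.052556
P(M+8) = 0.261^4 = 0.004640
The M+2 peak is largest (0.421341); scaling to 100 gives 70.8 : 100.0 : 53.0 : 12.5 : 1.1.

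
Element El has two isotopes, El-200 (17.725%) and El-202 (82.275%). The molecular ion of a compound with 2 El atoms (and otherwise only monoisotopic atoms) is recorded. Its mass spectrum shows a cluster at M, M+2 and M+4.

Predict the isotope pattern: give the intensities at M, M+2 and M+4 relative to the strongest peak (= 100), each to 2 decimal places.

4.64 : 43.09 : 100.00

The 2 El atoms are independent, so intensities follow the terms of (0.17725 + 0.82275)^2.
P(M) = 0.17725^2 = 0.031418
P(M+2) = 2 × 0.17725^1 × 0.82275^1 = 0.291665
P(M+4) = 0.82275^2 = 0.676918
The M+4 peak is largest (0.676918); scaling to 100 gives 4.64 : 43.09 : 100.00.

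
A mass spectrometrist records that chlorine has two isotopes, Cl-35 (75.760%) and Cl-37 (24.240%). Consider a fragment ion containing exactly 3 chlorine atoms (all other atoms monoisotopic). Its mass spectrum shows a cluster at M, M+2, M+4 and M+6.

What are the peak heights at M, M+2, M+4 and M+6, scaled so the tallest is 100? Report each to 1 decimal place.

100.0 : 96.0 : 30.7 : 3.3

The 3 Cl atoms are independent, so intensities follow the terms of (0.75760 + 0.24240)^3.
P(M) = 0.75760^3 = 0.434830
P(M+2) = 3 × 0.75760^2 × 0.24240^1 = 0.417382
P(M+4) = 3 × 0.75760^1 × 0.24240^2 = 0.133545
P(M+6) = 0.24240^3 = 0.014243
The M peak is largest (0.434830); scaling to 100 gives 100.0 : 96.0 : 30.7 : 3.3.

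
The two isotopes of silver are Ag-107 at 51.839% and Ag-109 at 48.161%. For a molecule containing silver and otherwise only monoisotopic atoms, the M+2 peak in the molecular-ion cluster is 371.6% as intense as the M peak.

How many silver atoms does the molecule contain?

The M+2/M ratio from n Ag atoms is n · q/p = n · 0.48161/0.51839.
n = 3.716 × 0.51839/0.48161 = 4.00 ≈ 4

4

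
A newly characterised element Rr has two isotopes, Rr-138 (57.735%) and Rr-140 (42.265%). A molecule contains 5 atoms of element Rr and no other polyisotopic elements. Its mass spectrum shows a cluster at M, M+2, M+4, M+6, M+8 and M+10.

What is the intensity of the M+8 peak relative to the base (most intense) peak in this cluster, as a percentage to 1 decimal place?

(0.57735 + 0.42265)^5 gives M 0.0641, M+2 0.2348, M+4 0.3438, M+6 0.2517, M+8 0.0921, M+10 0.0135; the largest is M+4.
P(M+4) = C(5,2) × 0.57735^3 × 0.42265^2 = 10 × 0.19244982 × 0.17863302 = 0.343779 (base)
P(M+8) = C(5,4) × 0.57735^1 × 0.42265^4 = 5 × 0.57735 × 0.03190976 = 0.092115
Relative intensity = 0.092115 / 0.343779 × 100 = 26.8

26.8%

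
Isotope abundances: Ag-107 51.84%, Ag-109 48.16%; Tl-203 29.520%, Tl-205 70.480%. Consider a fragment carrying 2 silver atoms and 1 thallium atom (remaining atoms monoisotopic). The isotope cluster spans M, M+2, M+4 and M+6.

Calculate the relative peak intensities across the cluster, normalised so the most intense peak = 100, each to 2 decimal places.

Silver pattern (n=2): 0.26873856 : 0.49932288 : 0.23193856
Thallium pattern (n=1): 0.2952 : 0.7048
Convolve the two distributions (both contribute in 2-u steps):
  M: 0.26873856×0.2952 = 0.079332
  M+2: 0.26873856×0.7048 + 0.49932288×0.2952 = 0.336807
  M+4: 0.49932288×0.7048 + 0.23193856×0.2952 = 0.420391
  M+6: 0.23193856×0.7048 = 0.163470
Scale to base peak (0.420391) = 100: 18.87 : 80.12 : 100.00 : 38.89

18.87 : 80.12 : 100.00 : 38.89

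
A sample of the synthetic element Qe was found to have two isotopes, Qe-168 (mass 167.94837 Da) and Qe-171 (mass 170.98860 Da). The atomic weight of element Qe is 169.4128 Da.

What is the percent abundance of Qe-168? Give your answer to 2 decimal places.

Writing the weighted mean with unknown fraction x of Qe-168:
167.94837·x + 170.98860·(1 − x) = 169.4128
(167.94837 − 170.98860)·x = 169.4128 − 170.98860
x = -1.57580 / -3.04023 = 0.51832 → 51.83% Qe-168, 48.17% Qe-171.

51.83%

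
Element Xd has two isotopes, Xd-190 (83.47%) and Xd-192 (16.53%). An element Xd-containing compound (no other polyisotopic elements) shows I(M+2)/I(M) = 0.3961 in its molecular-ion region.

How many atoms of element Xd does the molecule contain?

2

For n independent Xd atoms, I(M+2)/I(M) = n · (abundance Xd-192) / (abundance Xd-190) = n · 0.1653/0.8347.
n = 0.3961 × 0.8347/0.1653 = 2.00 ≈ 2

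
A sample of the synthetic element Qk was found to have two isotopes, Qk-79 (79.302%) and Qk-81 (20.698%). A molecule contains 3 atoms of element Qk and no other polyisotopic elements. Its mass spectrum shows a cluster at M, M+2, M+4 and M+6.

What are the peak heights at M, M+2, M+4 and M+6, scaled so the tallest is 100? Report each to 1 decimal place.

100.0 : 78.3 : 20.4 : 1.8

Each Qk atom is independently Qk-79 (p = 0.79302) or Qk-81 (q = 0.20698); the cluster is the binomial expansion (p + q)^3.
P(M) = 0.79302^3 = 0.498715
P(M+2) = 3 × 0.79302^2 × 0.20698^1 = 0.390497
P(M+4) = 3 × 0.79302^1 × 0.20698^2 = 0.101921
P(M+6) = 0.20698^3 = 0.008867
The M peak is largest (0.498715); scaling to 100 gives 100.0 : 78.3 : 20.4 : 1.8.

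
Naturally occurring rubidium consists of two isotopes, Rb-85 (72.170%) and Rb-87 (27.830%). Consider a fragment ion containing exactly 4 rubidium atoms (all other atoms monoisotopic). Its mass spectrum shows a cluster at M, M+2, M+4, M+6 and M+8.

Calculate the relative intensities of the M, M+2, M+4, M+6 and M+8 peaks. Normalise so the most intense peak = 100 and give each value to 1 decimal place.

64.8 : 100.0 : 57.8 : 14.9 : 1.4

The 4 Rb atoms are independent, so intensities follow the terms of (0.72170 + 0.27830)^4.
P(M) = 0.72170^4 = 0.271286
P(M+2) = 4 × 0.72170^3 × 0.27830^1 = 0.418450
P(M+4) = 6 × 0.72170^2 × 0.27830^2 = 0.242042
P(M+6) = 4 × 0.72170^1 × 0.27830^3 = 0.062224
P(M+8) = 0.27830^4 = 0.005999
The M+2 peak is largest (0.418450); scaling to 100 gives 64.8 : 100.0 : 57.8 : 14.9 : 1.4.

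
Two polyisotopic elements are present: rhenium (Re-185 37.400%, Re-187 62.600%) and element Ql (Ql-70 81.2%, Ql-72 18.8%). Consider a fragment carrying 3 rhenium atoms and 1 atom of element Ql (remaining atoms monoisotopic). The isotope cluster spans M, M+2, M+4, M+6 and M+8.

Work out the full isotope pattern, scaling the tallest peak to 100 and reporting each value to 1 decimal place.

10.5 : 54.9 : 100.0 : 69.4 : 11.3

Rhenium pattern (n=3): 0.05231362 : 0.26268713 : 0.43968487 : 0.24531438
Element Ql pattern (n=1): 0.8120 : 0.1880
Convolve the two distributions (both contribute in 2-u steps):
  M: 0.05231362×0.8120 = 0.042479
  M+2: 0.05231362×0.1880 + 0.26268713×0.8120 = 0.223137
  M+4: 0.26268713×0.1880 + 0.43968487×0.8120 = 0.406409
  M+6: 0.43968487×0.1880 + 0.24531438×0.8120 = 0.281856
  M+8: 0.24531438×0.1880 = 0.046119
Scale to base peak (0.406409) = 100: 10.5 : 54.9 : 100.0 : 69.4 : 11.3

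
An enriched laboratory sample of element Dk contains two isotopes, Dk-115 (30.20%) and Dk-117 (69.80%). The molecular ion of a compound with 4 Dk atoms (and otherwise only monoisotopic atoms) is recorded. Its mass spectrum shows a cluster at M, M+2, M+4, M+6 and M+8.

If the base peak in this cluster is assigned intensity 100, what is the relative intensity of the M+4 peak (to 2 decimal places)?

64.90

Binomial terms of (0.3020 + 0.6980)^4: M 0.0083, M+2 0.0769, M+4 0.2666, M+6 0.4108, M+8 0.2374 → M+6 is the base peak.
P(M+6) = C(4,3) × 0.3020^1 × 0.6980^3 = 4 × 0.3020 × 0.34006839 = 0.410803 (base)
P(M+4) = C(4,2) × 0.3020^2 × 0.6980^2 = 6 × 0.091204 × 0.487204 = 0.266610
Relative intensity = 0.266610 / 0.410803 × 100 = 64.90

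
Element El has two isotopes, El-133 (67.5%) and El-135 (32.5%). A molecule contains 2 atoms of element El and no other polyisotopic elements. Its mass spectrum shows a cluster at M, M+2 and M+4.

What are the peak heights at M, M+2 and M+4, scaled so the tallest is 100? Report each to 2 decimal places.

Each El atom is independently El-133 (p = 0.675) or El-135 (q = 0.325); the cluster is the binomial expansion (p + q)^2.
P(M) = 0.675^2 = 0.455625
P(M+2) = 2 × 0.675^1 × 0.325^1 = 0.438750
P(M+4) = 0.325^2 = 0.105625
The M peak is largest (0.455625); scaling to 100 gives 100.00 : 96.30 : 23.18.

100.00 : 96.30 : 23.18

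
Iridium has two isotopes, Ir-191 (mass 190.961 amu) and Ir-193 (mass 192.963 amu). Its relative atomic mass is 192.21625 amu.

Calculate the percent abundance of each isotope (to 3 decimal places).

Let x be the fractional abundance of Ir-191; then Ir-193 has abundance 1 − x.
190.961·x + 192.963·(1 − x) = 192.21625
(190.961 − 192.963)·x = 192.21625 − 192.963
x = -0.74675 / -2.002 = 0.37300 → 37.300% Ir-191, 62.700% Ir-193.

Ir-191: 37.300%, Ir-193: 62.700%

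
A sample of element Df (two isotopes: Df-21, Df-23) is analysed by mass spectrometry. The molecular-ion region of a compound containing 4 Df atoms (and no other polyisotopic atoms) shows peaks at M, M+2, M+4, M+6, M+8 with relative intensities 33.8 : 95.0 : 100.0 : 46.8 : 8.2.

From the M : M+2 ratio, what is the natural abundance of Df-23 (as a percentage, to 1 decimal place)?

Write p for the Df-21 fraction. I(M+2)/I(M) = [C(4,1)·p^3·(1−p)] / p^4 = 4·(1−p)/p = 95.0/33.8 = 2.8107
(1−p)/p = 2.8107/4 = 0.7027  ⇒  p = 1/(1 + 0.7027) = 0.5873
Df-21: 58.7%, Df-23: 41.3%.

41.3%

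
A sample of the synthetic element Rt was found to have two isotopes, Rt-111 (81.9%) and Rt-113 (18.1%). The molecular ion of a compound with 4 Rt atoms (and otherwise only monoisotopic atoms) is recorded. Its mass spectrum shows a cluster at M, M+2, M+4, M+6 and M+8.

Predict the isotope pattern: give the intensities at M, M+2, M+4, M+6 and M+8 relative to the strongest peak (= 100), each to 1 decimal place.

Each Rt atom is independently Rt-111 (p = 0.819) or Rt-113 (q = 0.181); the cluster is the binomial expansion (p + q)^4.
P(M) = 0.819^4 = 0.449920
P(M+2) = 4 × 0.819^3 × 0.181^1 = 0.397732
P(M+4) = 6 × 0.819^2 × 0.181^2 = 0.131849
P(M+6) = 4 × 0.819^1 × 0.181^3 = 0.019426
P(M+8) = 0.181^4 = 0.001073
The M peak is largest (0.449920); scaling to 100 gives 100.0 : 88.4 : 29.3 : 4.3 : 0.2.

100.0 : 88.4 : 29.3 : 4.3 : 0.2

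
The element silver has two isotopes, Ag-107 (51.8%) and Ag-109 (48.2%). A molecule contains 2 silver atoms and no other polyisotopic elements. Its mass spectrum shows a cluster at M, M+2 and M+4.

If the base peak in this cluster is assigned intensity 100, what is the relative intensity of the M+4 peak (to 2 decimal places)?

Term probabilities: M 0.2683, M+2 0.4994, M+4 0.2323. Base peak = M+2.
P(M+2) = C(2,1) × 0.518^1 × 0.482^1 = 2 × 0.5180 × 0.4820 = 0.499352 (base)
P(M+4) = C(2,2) × 0.518^0 × 0.482^2 = 1 × 1.0000 × 0.232324 = 0.232324
Relative intensity = 0.232324 / 0.499352 × 100 = 46.53

46.53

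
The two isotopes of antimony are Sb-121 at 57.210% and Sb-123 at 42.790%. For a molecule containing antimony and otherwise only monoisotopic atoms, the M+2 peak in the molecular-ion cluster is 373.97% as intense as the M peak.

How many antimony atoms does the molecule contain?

For n independent Sb atoms, I(M+2)/I(M) = n · (abundance Sb-123) / (abundance Sb-121) = n · 0.42790/0.57210.
n = 3.7397 × 0.57210/0.42790 = 5.00 ≈ 5

5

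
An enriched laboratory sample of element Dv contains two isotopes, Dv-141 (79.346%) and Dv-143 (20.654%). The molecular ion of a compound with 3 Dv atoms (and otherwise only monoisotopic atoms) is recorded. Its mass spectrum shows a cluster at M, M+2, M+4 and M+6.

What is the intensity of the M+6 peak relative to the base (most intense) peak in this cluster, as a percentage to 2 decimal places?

1.76%

Term probabilities: M 0.4995, M+2 0.3901, M+4 0.1015, M+6 0.0088. Base peak = M.
P(M) = C(3,0) × 0.79346^3 × 0.20654^0 = 1 × 0.49954557 × 1.0000 = 0.499546 (base)
P(M+6) = C(3,3) × 0.79346^0 × 0.20654^3 = 1 × 1.0000 × 0.00881074 = 0.008811
Relative intensity = 0.008811 / 0.499546 × 100 = 1.76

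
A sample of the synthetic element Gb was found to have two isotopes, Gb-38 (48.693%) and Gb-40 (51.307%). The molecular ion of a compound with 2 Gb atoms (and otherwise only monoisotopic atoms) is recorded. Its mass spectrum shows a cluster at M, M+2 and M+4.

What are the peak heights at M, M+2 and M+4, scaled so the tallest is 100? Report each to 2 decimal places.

The 2 Gb atoms are independent, so intensities follow the terms of (0.48693 + 0.51307)^2.
P(M) = 0.48693^2 = 0.237101
P(M+2) = 2 × 0.48693^1 × 0.51307^1 = 0.499658
P(M+4) = 0.51307^2 = 0.263241
The M+2 peak is largest (0.499658); scaling to 100 gives 47.45 : 100.00 : 52.68.

47.45 : 100.00 : 52.68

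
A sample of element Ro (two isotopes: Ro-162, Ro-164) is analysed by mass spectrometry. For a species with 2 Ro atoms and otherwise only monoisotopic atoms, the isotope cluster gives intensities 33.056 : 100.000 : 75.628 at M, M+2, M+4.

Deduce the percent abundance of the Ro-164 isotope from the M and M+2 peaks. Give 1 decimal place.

Write p for the Ro-162 fraction. I(M+2)/I(M) = [C(2,1)·p^1·(1−p)] / p^2 = 2·(1−p)/p = 100.000/33.056 = 3.0252
(1−p)/p = 3.0252/2 = 1.5126  ⇒  p = 1/(1 + 1.5126) = 0.3980
Ro-162: 39.8%, Ro-164: 60.2%.

60.2%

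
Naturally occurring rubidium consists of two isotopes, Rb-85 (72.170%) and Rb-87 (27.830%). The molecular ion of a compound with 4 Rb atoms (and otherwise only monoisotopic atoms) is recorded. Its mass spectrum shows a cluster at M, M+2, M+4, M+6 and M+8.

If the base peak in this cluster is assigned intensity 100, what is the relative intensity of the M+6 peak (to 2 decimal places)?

Term probabilities: M 0.2713, M+2 0.4184, M+4 0.2420, M+6 0.0622, M+8 0.0060. Base peak = M+2.
P(M+2) = C(4,1) × 0.72170^3 × 0.27830^1 = 4 × 0.37589809 × 0.2783 = 0.418450 (base)
P(M+6) = C(4,3) × 0.72170^1 × 0.27830^3 = 4 × 0.7217 × 0.02155458 = 0.062224
Relative intensity = 0.062224 / 0.418450 × 100 = 14.87

14.87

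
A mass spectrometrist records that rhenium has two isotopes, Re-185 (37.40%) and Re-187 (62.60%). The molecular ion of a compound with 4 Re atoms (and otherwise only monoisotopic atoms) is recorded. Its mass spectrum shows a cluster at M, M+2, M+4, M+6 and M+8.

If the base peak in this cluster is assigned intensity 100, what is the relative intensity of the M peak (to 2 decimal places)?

Term probabilities: M 0.0196, M+2 0.1310, M+4 0.3289, M+6 0.3670, M+8 0.1536. Base peak = M+6.
P(M+6) = C(4,3) × 0.3740^1 × 0.6260^3 = 4 × 0.3740 × 0.24531438 = 0.366990 (base)
P(M) = C(4,0) × 0.3740^4 × 0.6260^0 = 1 × 0.0195653 × 1.0000 = 0.019565
Relative intensity = 0.019565 / 0.366990 × 100 = 5.33

5.33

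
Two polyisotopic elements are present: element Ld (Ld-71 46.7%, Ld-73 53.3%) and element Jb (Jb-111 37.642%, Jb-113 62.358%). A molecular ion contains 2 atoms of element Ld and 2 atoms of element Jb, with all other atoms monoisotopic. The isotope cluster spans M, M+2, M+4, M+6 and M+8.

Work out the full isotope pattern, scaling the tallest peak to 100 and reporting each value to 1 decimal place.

Element Ld pattern (n=2): 0.218089 : 0.497822 : 0.284089
Element Jb pattern (n=2): 0.14169202 : 0.46945597 : 0.38885202
Convolve the two distributions (both contribute in 2-u steps):
  M: 0.218089×0.14169202 = 0.030901
  M+2: 0.218089×0.46945597 + 0.497822×0.14169202 = 0.172921
  M+4: 0.218089×0.38885202 + 0.497822×0.46945597 + 0.284089×0.14169202 = 0.358763
  M+6: 0.497822×0.38885202 + 0.284089×0.46945597 = 0.326946
  M+8: 0.284089×0.38885202 = 0.110469
Scale to base peak (0.358763) = 100: 8.6 : 48.2 : 100.0 : 91.1 : 30.8

8.6 : 48.2 : 100.0 : 91.1 : 30.8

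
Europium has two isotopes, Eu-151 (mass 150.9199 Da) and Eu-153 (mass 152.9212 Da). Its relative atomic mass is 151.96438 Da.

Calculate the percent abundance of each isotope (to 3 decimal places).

Let x be the fractional abundance of Eu-151; then Eu-153 has abundance 1 − x.
150.9199·x + 152.9212·(1 − x) = 151.96438
(150.9199 − 152.9212)·x = 151.96438 − 152.9212
x = -0.95682 / -2.0013 = 0.47810 → 47.810% Eu-151, 52.190% Eu-153.

Eu-151: 47.810%, Eu-153: 52.190%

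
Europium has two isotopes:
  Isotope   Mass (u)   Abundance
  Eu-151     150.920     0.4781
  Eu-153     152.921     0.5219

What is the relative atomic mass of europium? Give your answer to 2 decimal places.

151.96 u

Weight each isotope mass by its fractional abundance: 0.4781 × 150.920 + 0.5219 × 152.921
= 72.1549 + 79.8095 = 151.9644 u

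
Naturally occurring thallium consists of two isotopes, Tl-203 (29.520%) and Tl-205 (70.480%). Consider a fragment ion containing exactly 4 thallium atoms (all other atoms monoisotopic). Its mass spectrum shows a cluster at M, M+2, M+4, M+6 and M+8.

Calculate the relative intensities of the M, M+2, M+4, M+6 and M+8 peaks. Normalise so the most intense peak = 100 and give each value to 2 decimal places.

1.84 : 17.54 : 62.83 : 100.00 : 59.69

Each Tl atom is independently Tl-203 (p = 0.29520) or Tl-205 (q = 0.70480); the cluster is the binomial expansion (p + q)^4.
P(M) = 0.29520^4 = 0.007594
P(M+2) = 4 × 0.29520^3 × 0.70480^1 = 0.072523
P(M+4) = 6 × 0.29520^2 × 0.70480^2 = 0.259726
P(M+6) = 4 × 0.29520^1 × 0.70480^3 = 0.413403
P(M+8) = 0.70480^4 = 0.246754
The M+6 peak is largest (0.413403); scaling to 100 gives 1.84 : 17.54 : 62.83 : 100.00 : 59.69.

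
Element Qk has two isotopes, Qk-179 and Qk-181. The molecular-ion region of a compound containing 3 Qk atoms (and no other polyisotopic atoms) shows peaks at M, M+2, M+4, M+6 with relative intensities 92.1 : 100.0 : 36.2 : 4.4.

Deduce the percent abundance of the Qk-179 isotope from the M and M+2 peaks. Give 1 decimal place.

If p is the fraction of Qk that is Qk-179, then I(M+2)/I(M) = [C(3,1)·p^2·(1−p)] / p^3 = 3·(1−p)/p = 100.0/92.1 = 1.0858
(1−p)/p = 1.0858/3 = 0.3619  ⇒  p = 1/(1 + 0.3619) = 0.7343
Qk-179: 73.4%, Qk-181: 26.6%.

73.4%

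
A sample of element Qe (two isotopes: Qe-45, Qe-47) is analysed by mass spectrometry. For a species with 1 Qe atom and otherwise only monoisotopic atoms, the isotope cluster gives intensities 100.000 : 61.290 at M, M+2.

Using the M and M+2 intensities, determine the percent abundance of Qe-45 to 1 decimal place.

Let p = fractional abundance of Qe-45. I(M+2)/I(M) = [C(1,1)·p^0·(1−p)] / p^1 = 1·(1−p)/p = 61.290/100.000 = 0.6129
(1−p)/p = 0.6129/1 = 0.6129  ⇒  p = 1/(1 + 0.6129) = 0.6200
Qe-45: 62.0%, Qe-47: 38.0%.

62.0%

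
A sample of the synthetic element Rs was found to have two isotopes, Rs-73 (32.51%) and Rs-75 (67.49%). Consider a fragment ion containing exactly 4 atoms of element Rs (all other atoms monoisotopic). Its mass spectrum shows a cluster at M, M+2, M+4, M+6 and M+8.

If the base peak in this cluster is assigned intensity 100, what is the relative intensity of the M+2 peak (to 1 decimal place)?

(0.3251 + 0.6749)^4 gives M 0.0112, M+2 0.0928, M+4 0.2888, M+6 0.3998, M+8 0.2075; the largest is M+6.
P(M+6) = C(4,3) × 0.3251^1 × 0.6749^3 = 4 × 0.3251 × 0.30741021 = 0.399756 (base)
P(M+2) = C(4,1) × 0.3251^3 × 0.6749^1 = 4 × 0.03435982 × 0.6749 = 0.092758
Relative intensity = 0.092758 / 0.399756 × 100 = 23.2

23.2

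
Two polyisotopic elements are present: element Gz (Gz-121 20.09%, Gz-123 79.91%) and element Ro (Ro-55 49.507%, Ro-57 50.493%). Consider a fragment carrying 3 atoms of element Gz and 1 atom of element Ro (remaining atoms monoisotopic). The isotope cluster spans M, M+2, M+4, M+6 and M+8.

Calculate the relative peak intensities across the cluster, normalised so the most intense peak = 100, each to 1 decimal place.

0.9 : 11.6 : 53.6 : 100.0 : 57.6

Element Gz pattern (n=3): 0.00810849 : 0.09675697 : 0.3848606 : 0.51027394
Element Ro pattern (n=1): 0.49507 : 0.50493
Convolve the two distributions (both contribute in 2-u steps):
  M: 0.00810849×0.49507 = 0.004014
  M+2: 0.00810849×0.50493 + 0.09675697×0.49507 = 0.051996
  M+4: 0.09675697×0.50493 + 0.3848606×0.49507 = 0.239388
  M+6: 0.3848606×0.50493 + 0.51027394×0.49507 = 0.446949
  M+8: 0.51027394×0.50493 = 0.257653
Scale to base peak (0.446949) = 100: 0.9 : 11.6 : 53.6 : 100.0 : 57.6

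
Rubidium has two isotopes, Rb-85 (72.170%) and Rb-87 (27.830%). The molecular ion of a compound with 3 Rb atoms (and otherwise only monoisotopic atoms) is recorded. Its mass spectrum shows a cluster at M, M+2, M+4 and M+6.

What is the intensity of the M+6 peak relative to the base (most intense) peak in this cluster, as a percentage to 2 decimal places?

(0.72170 + 0.27830)^3 gives M 0.3759, M+2 0.4349, M+4 0.1677, M+6 0.0216; the largest is M+2.
P(M+2) = C(3,1) × 0.72170^2 × 0.27830^1 = 3 × 0.52085089 × 0.2783 = 0.434858 (base)
P(M+6) = C(3,3) × 0.72170^0 × 0.27830^3 = 1 × 1.0000 × 0.02155458 = 0.021555
Relative intensity = 0.021555 / 0.434858 × 100 = 4.96

4.96%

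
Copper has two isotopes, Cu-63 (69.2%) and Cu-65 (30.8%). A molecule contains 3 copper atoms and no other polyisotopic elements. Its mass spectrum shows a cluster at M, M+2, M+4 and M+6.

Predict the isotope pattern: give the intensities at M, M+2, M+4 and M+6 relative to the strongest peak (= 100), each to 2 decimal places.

The 3 Cu atoms are independent, so intensities follow the terms of (0.692 + 0.308)^3.
P(M) = 0.692^3 = 0.331374
P(M+2) = 3 × 0.692^2 × 0.308^1 = 0.442470
P(M+4) = 3 × 0.692^1 × 0.308^2 = 0.196938
P(M+6) = 0.308^3 = 0.029218
The M+2 peak is largest (0.442470); scaling to 100 gives 74.89 : 100.00 : 44.51 : 6.60.

74.89 : 100.00 : 44.51 : 6.60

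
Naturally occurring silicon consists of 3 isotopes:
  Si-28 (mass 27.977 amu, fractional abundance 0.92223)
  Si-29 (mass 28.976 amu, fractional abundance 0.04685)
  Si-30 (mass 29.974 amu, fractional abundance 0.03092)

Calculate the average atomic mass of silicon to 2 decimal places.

Weight each isotope mass by its fractional abundance: 0.92223 × 27.977 + 0.04685 × 28.976 + 0.03092 × 29.974
= 25.8012 + 1.3575 + 0.9268 = 28.0855 amu

28.09 amu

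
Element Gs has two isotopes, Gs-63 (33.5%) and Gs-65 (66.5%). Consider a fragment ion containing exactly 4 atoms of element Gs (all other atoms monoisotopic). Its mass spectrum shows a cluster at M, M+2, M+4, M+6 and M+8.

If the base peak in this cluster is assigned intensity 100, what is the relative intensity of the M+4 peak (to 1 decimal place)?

(0.335 + 0.665)^4 gives M 0.0126, M+2 0.1000, M+4 0.2978, M+6 0.3941, M+8 0.1956; the largest is M+6.
P(M+6) = C(4,3) × 0.335^1 × 0.665^3 = 4 × 0.3350 × 0.29407963 = 0.394067 (base)
P(M+4) = C(4,2) × 0.335^2 × 0.665^2 = 6 × 0.112225 × 0.442225 = 0.297772
Relative intensity = 0.297772 / 0.394067 × 100 = 75.6

75.6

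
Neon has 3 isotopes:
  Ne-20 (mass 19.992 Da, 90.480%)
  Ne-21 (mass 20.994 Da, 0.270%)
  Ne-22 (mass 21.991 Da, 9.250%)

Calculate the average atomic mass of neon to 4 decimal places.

20.1796 Da

Average mass = Σ (abundance × isotope mass) = 0.90480 × 19.992 + 0.00270 × 20.994 + 0.09250 × 21.991
= 18.08876 + 0.05668 + 2.03417 = 20.17961 Da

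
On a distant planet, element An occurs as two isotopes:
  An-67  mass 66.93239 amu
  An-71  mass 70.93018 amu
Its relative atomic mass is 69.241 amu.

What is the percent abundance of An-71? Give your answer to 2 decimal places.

57.75%

Let x be the fractional abundance of An-67; then An-71 has abundance 1 − x.
66.93239·x + 70.93018·(1 − x) = 69.241
(66.93239 − 70.93018)·x = 69.241 − 70.93018
x = -1.68918 / -3.99779 = 0.42253 → 42.25% An-67, 57.75% An-71.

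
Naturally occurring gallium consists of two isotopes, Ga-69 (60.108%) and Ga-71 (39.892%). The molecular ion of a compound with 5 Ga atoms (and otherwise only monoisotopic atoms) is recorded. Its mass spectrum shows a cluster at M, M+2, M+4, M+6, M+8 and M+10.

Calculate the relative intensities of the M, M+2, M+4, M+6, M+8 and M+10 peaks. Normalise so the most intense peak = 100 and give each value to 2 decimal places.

22.70 : 75.34 : 100.00 : 66.37 : 22.02 : 2.92

Each Ga atom is independently Ga-69 (p = 0.60108) or Ga-71 (q = 0.39892); the cluster is the binomial expansion (p + q)^5.
P(M) = 0.60108^5 = 0.078462
P(M+2) = 5 × 0.60108^4 × 0.39892^1 = 0.260366
P(M+4) = 10 × 0.60108^3 × 0.39892^2 = 0.345596
P(M+6) = 10 × 0.60108^2 × 0.39892^3 = 0.229362
P(M+8) = 5 × 0.60108^1 × 0.39892^4 = 0.076111
P(M+10) = 0.39892^5 = 0.010103
The M+4 peak is largest (0.345596); scaling to 100 gives 22.70 : 75.34 : 100.00 : 66.37 : 22.02 : 2.92.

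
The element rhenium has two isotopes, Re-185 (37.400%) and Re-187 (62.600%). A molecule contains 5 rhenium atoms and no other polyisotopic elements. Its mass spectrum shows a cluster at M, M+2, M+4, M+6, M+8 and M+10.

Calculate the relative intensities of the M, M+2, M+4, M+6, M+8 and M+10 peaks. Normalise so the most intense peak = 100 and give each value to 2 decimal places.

2.13 : 17.85 : 59.74 : 100.00 : 83.69 : 28.02

Expanding (0.37400 + 0.62600)^5:
P(M) = 0.37400^5 = 0.007317
P(M+2) = 5 × 0.37400^4 × 0.62600^1 = 0.061239
P(M+4) = 10 × 0.37400^3 × 0.62600^2 = 0.205005
P(M+6) = 10 × 0.37400^2 × 0.62600^3 = 0.343136
P(M+8) = 5 × 0.37400^1 × 0.62600^4 = 0.287170
P(M+10) = 0.62600^5 = 0.096133
The M+6 peak is largest (0.343136); scaling to 100 gives 2.13 : 17.85 : 59.74 : 100.00 : 83.69 : 28.02.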